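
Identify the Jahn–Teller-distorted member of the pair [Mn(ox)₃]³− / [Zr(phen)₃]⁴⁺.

[Mn(ox)₃]³−

[Mn(ox)₃]³−: Each oxalate is −2; balancing the −3 overall charge requires Mn(III). Manganese is a group-7 element; Mn(III) is therefore d⁴. Oxalate is a weak-field ligand for a first-row metal, so the complex is high-spin. The t₂g³e_g¹ (high-spin) configuration has an unevenly filled e_g set; the Jahn–Teller theorem predicts a tetragonal distortion (typically axial elongation) to lift the degeneracy.
[Zr(phen)₃]⁴⁺: 1,10-phenanthroline is neutral; balancing the +4 overall charge requires Zr(IV). Zr sits in group 4, so the d-electron count is 4 − 4 = 0. The d⁰ configuration leaves the e_g set evenly filled (or empty) — no strong Jahn–Teller driving force.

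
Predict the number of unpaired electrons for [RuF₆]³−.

1

Ligand charges: each fluoride is −1. With an overall charge of −3 the ruthenium centre must be in the +3 oxidation state.
Group 8 minus oxidation state 3 gives a d⁵ configuration.
The spin state decides the count: a 4d ion has a large Δₒ and is invariably low-spin.
An octahedral low-spin d⁵ ion is t₂g⁵e_g⁰, giving 1 unpaired electron.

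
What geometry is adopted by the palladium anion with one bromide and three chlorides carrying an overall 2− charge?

square planar

Ligand charges: each bromide is −1; each chloride is −1. With an overall charge of −2 the palladium centre must be in the +2 oxidation state.
Palladium is a group-10 element; Pd(II) is therefore d⁸.
With 4 monodentate ligands the coordination number is 4.
A 4d d⁸ ion has a large crystal-field splitting; square planar leaves the high-energy d_{x²−y²} orbital empty and maximises CFSE.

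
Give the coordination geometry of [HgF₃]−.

trigonal planar

Ligand charges: each fluoride is −1. With an overall charge of −1 the mercury centre must be in the +2 oxidation state.
Group 12 minus oxidation state 2 gives a d¹⁰ configuration.
With 3 monodentate ligands the coordination number is 3.
Three ligands around a d¹⁰ centre minimise repulsion in a trigonal-planar arrangement.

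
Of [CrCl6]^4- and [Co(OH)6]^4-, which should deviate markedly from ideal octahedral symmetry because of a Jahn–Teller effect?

[CrCl6]^4-

[CrCl6]^4-: Summing ligand charges against the −4 overall charge gives an oxidation state of +2 for chromium. Group 6 minus oxidation state 2 gives a d⁴ configuration. Chloride is a weak-field ligand for a first-row metal, so the complex is high-spin. The t₂g³e_g¹ (high-spin) configuration has an unevenly filled e_g set; the Jahn–Teller theorem predicts a tetragonal distortion (typically axial elongation) to lift the degeneracy.
[Co(OH)6]^4-: Ligand charges: each hydroxide is −1. With an overall charge of −4 the cobalt centre must be in the +2 oxidation state. Group 9 minus oxidation state 2 gives a d⁷ configuration. Hydroxide is a weak-field ligand for a first-row metal, so the complex is high-spin. The d⁷ configuration leaves the e_g set evenly filled (or empty) — no strong Jahn–Teller driving force.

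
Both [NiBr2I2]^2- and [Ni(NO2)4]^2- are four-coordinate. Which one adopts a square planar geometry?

For [NiBr2I2]^2-: Each bromide is −1; each iodide is −1; balancing the −2 overall charge requires Ni(II). Nickel is a group-10 element; Ni(II) is therefore d⁸. Bromide and iodide are weak-field ligands. With weak-field ligands the CFSE gain from square planar is small, so a 3d d⁸ ion takes the sterically preferred tetrahedral geometry. → tetrahedral.
For [Ni(NO2)4]^2-: Summing ligand charges against the −2 overall charge gives an oxidation state of +2 for nickel. Group 10 minus oxidation state 2 gives a d⁸ configuration. Nitro (N-bound nitrite) is a strong-field ligand (high in the spectrochemical series). A 3d d⁸ ion with strong-field ligands gains enough CFSE to favour square planar over tetrahedral. → square planar.

[Ni(NO2)4]^2-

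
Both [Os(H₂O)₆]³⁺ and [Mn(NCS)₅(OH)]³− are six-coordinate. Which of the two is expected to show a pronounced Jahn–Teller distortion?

[Os(H₂O)₆]³⁺: Summing ligand charges against the +3 overall charge gives an oxidation state of +3 for osmium. Osmium is a group-8 element; Os(III) is therefore d⁵. A 5d ion has a large Δₒ and is invariably low-spin. The d⁵ configuration leaves the e_g set evenly filled (or empty) — no strong Jahn–Teller driving force.
[Mn(NCS)₅(OH)]³−: Summing ligand charges against the −3 overall charge gives an oxidation state of +3 for manganese. Mn sits in group 7, so the d-electron count is 7 − 3 = 4. Hydroxide and isothiocyanate are weak-field ligands for a first-row metal, so the complex is high-spin. The t₂g³e_g¹ (high-spin) configuration has an unevenly filled e_g set; the Jahn–Teller theorem predicts a tetragonal distortion (typically axial elongation) to lift the degeneracy.

[Mn(NCS)₅(OH)]³−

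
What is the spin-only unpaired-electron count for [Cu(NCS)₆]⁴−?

Each isothiocyanate is −1; balancing the −4 overall charge requires Cu(II).
Group 11 minus oxidation state 2 gives a d⁹ configuration.
In an octahedral field the d⁹ configuration is t₂g⁶e_g³ (only one arrangement possible), giving 1 unpaired electron.

1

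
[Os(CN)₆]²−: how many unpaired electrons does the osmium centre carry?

Ligand charges: each cyanide is −1. With an overall charge of −2 the osmium centre must be in the +4 oxidation state.
Group 8 minus oxidation state 4 gives a d⁴ configuration.
The spin state decides the count: a 5d ion has a large Δₒ and is invariably low-spin.
An octahedral low-spin d⁴ ion is t₂g⁴e_g⁰, giving 2 unpaired electrons.

2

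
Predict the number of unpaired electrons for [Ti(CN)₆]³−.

1

Ligand charges: each cyanide is −1. With an overall charge of −3 the titanium centre must be in the +3 oxidation state.
Ti sits in group 4, so the d-electron count is 4 − 3 = 1.
In an octahedral field the d¹ configuration is t₂g¹e_g⁰ (only one arrangement possible), giving 1 unpaired electron.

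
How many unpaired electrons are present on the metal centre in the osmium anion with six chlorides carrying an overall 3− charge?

Ligand charges: each chloride is −1. With an overall charge of −3 the osmium centre must be in the +3 oxidation state.
Os sits in group 8, so the d-electron count is 8 − 3 = 5.
The spin state decides the count: a 5d ion has a large Δₒ and is invariably low-spin.
An octahedral low-spin d⁵ ion is t₂g⁵e_g⁰, giving 1 unpaired electron.

1 unpaired electron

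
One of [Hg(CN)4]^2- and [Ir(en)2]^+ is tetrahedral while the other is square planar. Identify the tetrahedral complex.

For [Hg(CN)4]^2-: Each cyanide is −1; balancing the −2 overall charge requires Hg(II). Group 12 minus oxidation state 2 gives a d¹⁰ configuration. A d¹⁰ ion has no crystal-field stabilisation preference between square planar and tetrahedral, so four ligands adopt the sterically favoured tetrahedral geometry. → tetrahedral.
For [Ir(en)2]^+: Summing ligand charges against the +1 overall charge gives an oxidation state of +1 for iridium. Iridium is a group-9 element; Ir(I) is therefore d⁸. A 5d d⁸ ion has a large crystal-field splitting; square planar leaves the high-energy d_{x²−y²} orbital empty and maximises CFSE. → square planar.

[Hg(CN)4]^2-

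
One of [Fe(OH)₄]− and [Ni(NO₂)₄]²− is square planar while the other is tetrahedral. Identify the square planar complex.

[Ni(NO₂)₄]²−

For [Fe(OH)₄]−: Ligand charges: each hydroxide is −1. With an overall charge of −1 the iron centre must be in the +3 oxidation state. Group 8 minus oxidation state 3 gives a d⁵ configuration. A high-spin d⁵ ion has zero CFSE in either geometry, so four ligands adopt the sterically favoured tetrahedral geometry. → tetrahedral.
For [Ni(NO₂)₄]²−: Ligand charges: each nitro (N-bound nitrite) is −1. With an overall charge of −2 the nickel centre must be in the +2 oxidation state. Ni sits in group 10, so the d-electron count is 10 − 2 = 8. Nitro (N-bound nitrite) is a strong-field ligand (high in the spectrochemical series). A 3d d⁸ ion with strong-field ligands gains enough CFSE to favour square planar over tetrahedral. → square planar.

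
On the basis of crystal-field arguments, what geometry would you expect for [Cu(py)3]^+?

Ligand charges: pyridine is neutral. With an overall charge of +1 the copper centre must be in the +1 oxidation state.
Group 11 minus oxidation state 1 gives a d¹⁰ configuration.
With 3 monodentate ligands the coordination number is 3.
Three ligands around a d¹⁰ centre minimise repulsion in a trigonal-planar arrangement.

trigonal planar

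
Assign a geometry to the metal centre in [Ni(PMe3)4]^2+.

square planar

Ligand charges: trimethylphosphine is neutral. With an overall charge of +2 the nickel centre must be in the +2 oxidation state.
Group 10 minus oxidation state 2 gives a d⁸ configuration.
Coordination number: 4.
Trimethylphosphine is a strong-field ligand (high in the spectrochemical series).
A 3d d⁸ ion with strong-field ligands gains enough CFSE to favour square planar over tetrahedral.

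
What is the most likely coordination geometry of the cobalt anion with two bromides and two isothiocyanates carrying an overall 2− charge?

tetrahedral

Each bromide is −1; each isothiocyanate is −1; balancing the −2 overall charge requires Co(II).
Co sits in group 9, so the d-electron count is 9 − 2 = 7.
Coordination number: 4.
Bromide and isothiocyanate are weak-field ligands.
For a high-spin 3d d⁷ ion with weak-field ligands the small Δₜ gives little square-planar CFSE advantage, so four ligands adopt the sterically favoured tetrahedral geometry.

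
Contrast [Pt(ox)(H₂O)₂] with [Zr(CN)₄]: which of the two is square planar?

[Pt(ox)(H₂O)₂]

For [Pt(ox)(H₂O)₂]: Ligand charges: each oxalate is −2; water is neutral. With an overall charge of 0 the platinum centre must be in the +2 oxidation state. Platinum is a group-10 element; Pt(II) is therefore d⁸. A 5d d⁸ ion has a large crystal-field splitting; square planar leaves the high-energy d_{x²−y²} orbital empty and maximises CFSE. → square planar.
For [Zr(CN)₄]: Each cyanide is −1; balancing the 0 overall charge requires Zr(IV). Group 4 minus oxidation state 4 gives a d⁰ configuration. A d⁰ ion has no crystal-field stabilisation preference between square planar and tetrahedral, so four ligands adopt the sterically favoured tetrahedral geometry. → tetrahedral.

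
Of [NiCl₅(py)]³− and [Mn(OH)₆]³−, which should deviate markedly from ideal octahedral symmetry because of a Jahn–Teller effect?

[NiCl₅(py)]³−: Ligand charges: each chloride is −1; pyridine is neutral. With an overall charge of −3 the nickel centre must be in the +2 oxidation state. Group 10 minus oxidation state 2 gives a d⁸ configuration. The d⁸ configuration leaves the e_g set evenly filled (or empty) — no strong Jahn–Teller driving force.
[Mn(OH)₆]³−: Summing ligand charges against the −3 overall charge gives an oxidation state of +3 for manganese. Mn sits in group 7, so the d-electron count is 7 − 3 = 4. Hydroxide is a weak-field ligand for a first-row metal, so the complex is high-spin. The t₂g³e_g¹ (high-spin) configuration has an unevenly filled e_g set; the Jahn–Teller theorem predicts a tetragonal distortion (typically axial elongation) to lift the degeneracy.

[Mn(OH)₆]³−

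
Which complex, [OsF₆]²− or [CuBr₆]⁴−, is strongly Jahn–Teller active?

[OsF₆]²−: Each fluoride is −1; balancing the −2 overall charge requires Os(IV). Osmium is a group-8 element; Os(IV) is therefore d⁴. A 5d ion has a large Δₒ and is invariably low-spin. The d⁴ configuration leaves the e_g set evenly filled (or empty) — no strong Jahn–Teller driving force.
[CuBr₆]⁴−: Ligand charges: each bromide is −1. With an overall charge of −4 the copper centre must be in the +2 oxidation state. Group 11 minus oxidation state 2 gives a d⁹ configuration. The t₂g⁶e_g³ configuration has an unevenly filled e_g set; the Jahn–Teller theorem predicts a tetragonal distortion (typically axial elongation) to lift the degeneracy.

[CuBr₆]⁴−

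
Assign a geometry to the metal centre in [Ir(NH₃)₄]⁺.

square planar

Ligand charges: ammonia is neutral. With an overall charge of +1 the iridium centre must be in the +1 oxidation state.
Ir sits in group 9, so the d-electron count is 9 − 1 = 8.
With 4 monodentate ligands the coordination number is 4.
A 5d d⁸ ion has a large crystal-field splitting; square planar leaves the high-energy d_{x²−y²} orbital empty and maximises CFSE.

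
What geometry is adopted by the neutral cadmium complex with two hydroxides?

Each hydroxide is −1; balancing the 0 overall charge requires Cd(II).
Group 12 minus oxidation state 2 gives a d¹⁰ configuration.
With 2 monodentate ligands the coordination number is 2.
A d¹⁰ ion with only two ligands adopts a linear arrangement (sp hybridisation; no CFSE preference).

linear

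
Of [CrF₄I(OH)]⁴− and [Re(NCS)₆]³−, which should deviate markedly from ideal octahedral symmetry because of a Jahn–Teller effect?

[CrF₄I(OH)]⁴−: Each fluoride is −1; each iodide is −1; each hydroxide is −1; balancing the −4 overall charge requires Cr(II). Chromium is a group-6 element; Cr(II) is therefore d⁴. Fluoride, hydroxide, and iodide are weak-field ligands for a first-row metal, so the complex is high-spin. The t₂g³e_g¹ (high-spin) configuration has an unevenly filled e_g set; the Jahn–Teller theorem predicts a tetragonal distortion (typically axial elongation) to lift the degeneracy.
[Re(NCS)₆]³−: Summing ligand charges against the −3 overall charge gives an oxidation state of +3 for rhenium. Group 7 minus oxidation state 3 gives a d⁴ configuration. A 5d ion has a large Δₒ and is invariably low-spin. The d⁴ configuration leaves the e_g set evenly filled (or empty) — no strong Jahn–Teller driving force.

[CrF₄I(OH)]⁴−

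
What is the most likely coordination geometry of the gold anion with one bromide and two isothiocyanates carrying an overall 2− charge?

Summing ligand charges against the −2 overall charge gives an oxidation state of +1 for gold.
Gold is a group-11 element; Au(I) is therefore d¹⁰.
Coordination number: 3.
Three ligands around a d¹⁰ centre minimise repulsion in a trigonal-planar arrangement.

trigonal planar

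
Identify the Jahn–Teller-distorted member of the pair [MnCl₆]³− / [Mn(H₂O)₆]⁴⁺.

[MnCl₆]³−

[MnCl₆]³−: Summing ligand charges against the −3 overall charge gives an oxidation state of +3 for manganese. Group 7 minus oxidation state 3 gives a d⁴ configuration. Chloride is a weak-field ligand for a first-row metal, so the complex is high-spin. The t₂g³e_g¹ (high-spin) configuration has an unevenly filled e_g set; the Jahn–Teller theorem predicts a tetragonal distortion (typically axial elongation) to lift the degeneracy.
[Mn(H₂O)₆]⁴⁺: Water is neutral; balancing the +4 overall charge requires Mn(IV). Mn sits in group 7, so the d-electron count is 7 − 4 = 3. The d³ configuration leaves the e_g set evenly filled (or empty) — no strong Jahn–Teller driving force.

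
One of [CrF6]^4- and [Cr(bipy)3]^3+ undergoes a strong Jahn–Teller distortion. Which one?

[CrF6]^4-: Ligand charges: each fluoride is −1. With an overall charge of −4 the chromium centre must be in the +2 oxidation state. Cr sits in group 6, so the d-electron count is 6 − 2 = 4. Fluoride is a weak-field ligand for a first-row metal, so the complex is high-spin. The t₂g³e_g¹ (high-spin) configuration has an unevenly filled e_g set; the Jahn–Teller theorem predicts a tetragonal distortion (typically axial elongation) to lift the degeneracy.
[Cr(bipy)3]^3+: 2,2′-bipyridine is neutral; balancing the +3 overall charge requires Cr(III). Chromium is a group-6 element; Cr(III) is therefore d³. The d³ configuration leaves the e_g set evenly filled (or empty) — no strong Jahn–Teller driving force.

[CrF6]^4-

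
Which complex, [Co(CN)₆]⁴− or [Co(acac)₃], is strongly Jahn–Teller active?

[Co(CN)₆]⁴−

[Co(CN)₆]⁴−: Each cyanide is −1; balancing the −4 overall charge requires Co(II). Group 9 minus oxidation state 2 gives a d⁷ configuration. Cyanide is a strong-field ligand (high in the spectrochemical series) for a first-row metal, so the complex is low-spin. The t₂g⁶e_g¹ (low-spin) configuration has an unevenly filled e_g set; the Jahn–Teller theorem predicts a tetragonal distortion (typically axial elongation) to lift the degeneracy.
[Co(acac)₃]: Each acetylacetonate is −1; balancing the 0 overall charge requires Co(III). Co sits in group 9, so the d-electron count is 9 − 3 = 6. Co(III) has an exceptionally large octahedral splitting and is low-spin with essentially every ligand except fluoride. The d⁶ configuration leaves the e_g set evenly filled (or empty) — no strong Jahn–Teller driving force.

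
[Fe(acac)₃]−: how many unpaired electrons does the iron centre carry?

Ligand charges: each acetylacetonate is −1. With an overall charge of −1 the iron centre must be in the +2 oxidation state.
Fe sits in group 8, so the d-electron count is 8 − 2 = 6.
Counting donor atoms: 3×acetylacetonate (bidentate) → 6 donors. Coordination number = 6.
The spin state decides the count: Acetylacetonate is a weak-field ligand for a first-row metal, so the complex is high-spin.
An octahedral high-spin d⁶ ion is t₂g⁴e_g², giving 4 unpaired electrons.

4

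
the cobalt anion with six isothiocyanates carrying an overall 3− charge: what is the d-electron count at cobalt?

d6

Each isothiocyanate is −1; balancing the −3 overall charge requires Co(III).
Cobalt is a group-9 element; Co(III) is therefore d⁶.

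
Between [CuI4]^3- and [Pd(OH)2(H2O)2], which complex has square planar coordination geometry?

For [CuI4]^3-: Summing ligand charges against the −3 overall charge gives an oxidation state of +1 for copper. Group 11 minus oxidation state 1 gives a d¹⁰ configuration. A d¹⁰ ion has no crystal-field stabilisation preference between square planar and tetrahedral, so four ligands adopt the sterically favoured tetrahedral geometry. → tetrahedral.
For [Pd(OH)2(H2O)2]: Summing ligand charges against the 0 overall charge gives an oxidation state of +2 for palladium. Pd sits in group 10, so the d-electron count is 10 − 2 = 8. A 4d d⁸ ion has a large crystal-field splitting; square planar leaves the high-energy d_{x²−y²} orbital empty and maximises CFSE. → square planar.

[Pd(OH)2(H2O)2]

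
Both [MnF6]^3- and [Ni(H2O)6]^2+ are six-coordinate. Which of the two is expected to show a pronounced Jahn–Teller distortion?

[MnF6]^3-

[MnF6]^3-: Summing ligand charges against the −3 overall charge gives an oxidation state of +3 for manganese. Manganese is a group-7 element; Mn(III) is therefore d⁴. Fluoride is a weak-field ligand for a first-row metal, so the complex is high-spin. The t₂g³e_g¹ (high-spin) configuration has an unevenly filled e_g set; the Jahn–Teller theorem predicts a tetragonal distortion (typically axial elongation) to lift the degeneracy.
[Ni(H2O)6]^2+: Ligand charges: water is neutral. With an overall charge of +2 the nickel centre must be in the +2 oxidation state. Nickel is a group-10 element; Ni(II) is therefore d⁸. The d⁸ configuration leaves the e_g set evenly filled (or empty) — no strong Jahn–Teller driving force.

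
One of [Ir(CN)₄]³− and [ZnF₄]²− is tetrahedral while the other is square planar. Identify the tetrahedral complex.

For [Ir(CN)₄]³−: Ligand charges: each cyanide is −1. With an overall charge of −3 the iridium centre must be in the +1 oxidation state. Group 9 minus oxidation state 1 gives a d⁸ configuration. A 5d d⁸ ion has a large crystal-field splitting; square planar leaves the high-energy d_{x²−y²} orbital empty and maximises CFSE. → square planar.
For [ZnF₄]²−: Summing ligand charges against the −2 overall charge gives an oxidation state of +2 for zinc. Group 12 minus oxidation state 2 gives a d¹⁰ configuration. A d¹⁰ ion has no crystal-field stabilisation preference between square planar and tetrahedral, so four ligands adopt the sterically favoured tetrahedral geometry. → tetrahedral.

[ZnF₄]²−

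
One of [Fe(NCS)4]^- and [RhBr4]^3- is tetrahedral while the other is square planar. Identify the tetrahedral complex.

For [Fe(NCS)4]^-: Each isothiocyanate is −1; balancing the −1 overall charge requires Fe(III). Group 8 minus oxidation state 3 gives a d⁵ configuration. A high-spin d⁵ ion has zero CFSE in either geometry, so four ligands adopt the sterically favoured tetrahedral geometry. → tetrahedral.
For [RhBr4]^3-: Summing ligand charges against the −3 overall charge gives an oxidation state of +1 for rhodium. Rhodium is a group-9 element; Rh(I) is therefore d⁸. A 4d d⁸ ion has a large crystal-field splitting; square planar leaves the high-energy d_{x²−y²} orbital empty and maximises CFSE. → square planar.

[Fe(NCS)4]^-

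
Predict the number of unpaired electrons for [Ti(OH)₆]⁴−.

Summing ligand charges against the −4 overall charge gives an oxidation state of +2 for titanium.
Group 4 minus oxidation state 2 gives a d² configuration.
In an octahedral field the d² configuration is t₂g²e_g⁰ (only one arrangement possible), giving 2 unpaired electrons.

2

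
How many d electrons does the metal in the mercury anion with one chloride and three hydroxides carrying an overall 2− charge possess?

Each chloride is −1; each hydroxide is −1; balancing the −2 overall charge requires Hg(II).
Hg sits in group 12, so the d-electron count is 12 − 2 = 10.

d10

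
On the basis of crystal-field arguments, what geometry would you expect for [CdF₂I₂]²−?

Each fluoride is −1; each iodide is −1; balancing the −2 overall charge requires Cd(II).
Group 12 minus oxidation state 2 gives a d¹⁰ configuration.
With 4 monodentate ligands the coordination number is 4.
A d¹⁰ ion has no crystal-field stabilisation preference between square planar and tetrahedral, so four ligands adopt the sterically favoured tetrahedral geometry.

tetrahedral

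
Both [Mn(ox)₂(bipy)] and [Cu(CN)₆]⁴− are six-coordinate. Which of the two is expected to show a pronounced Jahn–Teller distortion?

[Mn(ox)₂(bipy)]: Each oxalate is −2; 2,2′-bipyridine is neutral; balancing the 0 overall charge requires Mn(IV). Group 7 minus oxidation state 4 gives a d³ configuration. The d³ configuration leaves the e_g set evenly filled (or empty) — no strong Jahn–Teller driving force.
[Cu(CN)₆]⁴−: Summing ligand charges against the −4 overall charge gives an oxidation state of +2 for copper. Group 11 minus oxidation state 2 gives a d⁹ configuration. The t₂g⁶e_g³ configuration has an unevenly filled e_g set; the Jahn–Teller theorem predicts a tetragonal distortion (typically axial elongation) to lift the degeneracy.

[Cu(CN)₆]⁴−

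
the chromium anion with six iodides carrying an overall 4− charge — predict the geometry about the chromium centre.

Each iodide is −1; balancing the −4 overall charge requires Cr(II).
Chromium is a group-6 element; Cr(II) is therefore d⁴.
Coordination number: 6.
Six donors around a single metal centre give an octahedral coordination sphere.

octahedral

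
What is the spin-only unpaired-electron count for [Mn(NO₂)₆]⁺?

Each nitro (N-bound nitrite) is −1; balancing the +1 overall charge requires Mn(VII).
Manganese is a group-7 element; Mn(VII) is therefore d⁰.
In an octahedral field the d⁰ configuration is t₂g⁰e_g⁰, giving 0 unpaired electrons.

0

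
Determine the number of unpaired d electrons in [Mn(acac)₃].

4 unpaired electrons

Each acetylacetonate is −1; balancing the 0 overall charge requires Mn(III).
Manganese is a group-7 element; Mn(III) is therefore d⁴.
Counting donor atoms: 3×acetylacetonate (bidentate) → 6 donors. Coordination number = 6.
The spin state decides the count: Acetylacetonate is a weak-field ligand for a first-row metal, so the complex is high-spin.
An octahedral high-spin d⁴ ion is t₂g³e_g¹, giving 4 unpaired electrons.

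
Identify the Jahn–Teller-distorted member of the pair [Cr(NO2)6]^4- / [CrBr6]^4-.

[CrBr6]^4-

[Cr(NO2)6]^4-: Summing ligand charges against the −4 overall charge gives an oxidation state of +2 for chromium. Chromium is a group-6 element; Cr(II) is therefore d⁴. Nitro (N-bound nitrite) is a strong-field ligand (high in the spectrochemical series) for a first-row metal, so the complex is low-spin. The d⁴ configuration leaves the e_g set evenly filled (or empty) — no strong Jahn–Teller driving force.
[CrBr6]^4-: Each bromide is −1; balancing the −4 overall charge requires Cr(II). Chromium is a group-6 element; Cr(II) is therefore d⁴. Bromide is a weak-field ligand for a first-row metal, so the complex is high-spin. The t₂g³e_g¹ (high-spin) configuration has an unevenly filled e_g set; the Jahn–Teller theorem predicts a tetragonal distortion (typically axial elongation) to lift the degeneracy.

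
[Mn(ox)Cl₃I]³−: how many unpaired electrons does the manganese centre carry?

Summing ligand charges against the −3 overall charge gives an oxidation state of +3 for manganese.
Mn sits in group 7, so the d-electron count is 7 − 3 = 4.
Counting donor atoms: 1×oxalate (bidentate) → 2 donors; 3×chloride (monodentate) → 3 donors; 1×iodide (monodentate) → 1 donor. Coordination number = 6.
The spin state decides the count: Chloride, iodide, and oxalate are weak-field ligands for a first-row metal, so the complex is high-spin.
An octahedral high-spin d⁴ ion is t₂g³e_g¹, giving 4 unpaired electrons.

4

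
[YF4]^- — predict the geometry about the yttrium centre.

Ligand charges: each fluoride is −1. With an overall charge of −1 the yttrium centre must be in the +3 oxidation state.
Yttrium is a group-3 element; Y(III) is therefore d⁰.
Coordination number: 4.
A d⁰ ion has no crystal-field stabilisation preference between square planar and tetrahedral, so four ligands adopt the sterically favoured tetrahedral geometry.

tetrahedral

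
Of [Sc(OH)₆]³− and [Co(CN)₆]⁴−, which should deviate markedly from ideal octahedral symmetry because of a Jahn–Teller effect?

[Sc(OH)₆]³−: Summing ligand charges against the −3 overall charge gives an oxidation state of +3 for scandium. Sc sits in group 3, so the d-electron count is 3 − 3 = 0. The d⁰ configuration leaves the e_g set evenly filled (or empty) — no strong Jahn–Teller driving force.
[Co(CN)₆]⁴−: Each cyanide is −1; balancing the −4 overall charge requires Co(II). Cobalt is a group-9 element; Co(II) is therefore d⁷. Cyanide is a strong-field ligand (high in the spectrochemical series) for a first-row metal, so the complex is low-spin. The t₂g⁶e_g¹ (low-spin) configuration has an unevenly filled e_g set; the Jahn–Teller theorem predicts a tetragonal distortion (typically axial elongation) to lift the degeneracy.

[Co(CN)₆]⁴−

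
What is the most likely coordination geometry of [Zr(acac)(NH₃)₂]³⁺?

Summing ligand charges against the +3 overall charge gives an oxidation state of +4 for zirconium.
Zr sits in group 4, so the d-electron count is 4 − 4 = 0.
Counting donor atoms: 1×acetylacetonate (bidentate) → 2 donors; 2×ammonia (monodentate) → 2 donors. Coordination number = 4.
A d⁰ ion has no crystal-field stabilisation preference between square planar and tetrahedral, so four ligands adopt the sterically favoured tetrahedral geometry.

tetrahedral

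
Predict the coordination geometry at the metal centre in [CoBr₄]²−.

Each bromide is −1; balancing the −2 overall charge requires Co(II).
Group 9 minus oxidation state 2 gives a d⁷ configuration.
Coordination number: 4.
Bromide is a weak-field ligand.
For a high-spin 3d d⁷ ion with weak-field ligands the small Δₜ gives little square-planar CFSE advantage, so four ligands adopt the sterically favoured tetrahedral geometry.

tetrahedral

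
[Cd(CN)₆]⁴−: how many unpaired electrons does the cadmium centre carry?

0 unpaired electrons

Summing ligand charges against the −4 overall charge gives an oxidation state of +2 for cadmium.
Cd sits in group 12, so the d-electron count is 12 − 2 = 10.
In an octahedral field the d¹⁰ configuration is t₂g⁶e_g⁴, giving 0 unpaired electrons.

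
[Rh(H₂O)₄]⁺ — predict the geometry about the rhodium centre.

square planar

Ligand charges: water is neutral. With an overall charge of +1 the rhodium centre must be in the +1 oxidation state.
Rh sits in group 9, so the d-electron count is 9 − 1 = 8.
With 4 monodentate ligands the coordination number is 4.
A 4d d⁸ ion has a large crystal-field splitting; square planar leaves the high-energy d_{x²−y²} orbital empty and maximises CFSE.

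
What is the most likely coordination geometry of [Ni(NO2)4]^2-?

Ligand charges: each nitro (N-bound nitrite) is −1. With an overall charge of −2 the nickel centre must be in the +2 oxidation state.
Group 10 minus oxidation state 2 gives a d⁸ configuration.
With 4 monodentate ligands the coordination number is 4.
Nitro (N-bound nitrite) is a strong-field ligand (high in the spectrochemical series).
A 3d d⁸ ion with strong-field ligands gains enough CFSE to favour square planar over tetrahedral.

square planar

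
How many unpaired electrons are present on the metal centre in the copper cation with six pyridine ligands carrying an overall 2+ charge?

Pyridine is neutral; balancing the +2 overall charge requires Cu(II).
Copper is a group-11 element; Cu(II) is therefore d⁹.
In an octahedral field the d⁹ configuration is t₂g⁶e_g³ (only one arrangement possible), giving 1 unpaired electron.

1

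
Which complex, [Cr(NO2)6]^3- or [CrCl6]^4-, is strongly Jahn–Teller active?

[CrCl6]^4-

[Cr(NO2)6]^3-: Ligand charges: each nitro (N-bound nitrite) is −1. With an overall charge of −3 the chromium centre must be in the +3 oxidation state. Group 6 minus oxidation state 3 gives a d³ configuration. The d³ configuration leaves the e_g set evenly filled (or empty) — no strong Jahn–Teller driving force.
[CrCl6]^4-: Ligand charges: each chloride is −1. With an overall charge of −4 the chromium centre must be in the +2 oxidation state. Cr sits in group 6, so the d-electron count is 6 − 2 = 4. Chloride is a weak-field ligand for a first-row metal, so the complex is high-spin. The t₂g³e_g¹ (high-spin) configuration has an unevenly filled e_g set; the Jahn–Teller theorem predicts a tetragonal distortion (typically axial elongation) to lift the degeneracy.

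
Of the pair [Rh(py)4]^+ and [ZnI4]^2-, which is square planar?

For [Rh(py)4]^+: Ligand charges: pyridine is neutral. With an overall charge of +1 the rhodium centre must be in the +1 oxidation state. Group 9 minus oxidation state 1 gives a d⁸ configuration. A 4d d⁸ ion has a large crystal-field splitting; square planar leaves the high-energy d_{x²−y²} orbital empty and maximises CFSE. → square planar.
For [ZnI4]^2-: Ligand charges: each iodide is −1. With an overall charge of −2 the zinc centre must be in the +2 oxidation state. Group 12 minus oxidation state 2 gives a d¹⁰ configuration. A d¹⁰ ion has no crystal-field stabilisation preference between square planar and tetrahedral, so four ligands adopt the sterically favoured tetrahedral geometry. → tetrahedral.

[Rh(py)4]^+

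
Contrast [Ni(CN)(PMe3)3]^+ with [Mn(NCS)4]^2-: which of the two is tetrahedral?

For [Ni(CN)(PMe3)3]^+: Ligand charges: each cyanide is −1; trimethylphosphine is neutral. With an overall charge of +1 the nickel centre must be in the +2 oxidation state. Group 10 minus oxidation state 2 gives a d⁸ configuration. Cyanide and trimethylphosphine are strong-field ligands (high in the spectrochemical series). A 3d d⁸ ion with strong-field ligands gains enough CFSE to favour square planar over tetrahedral. → square planar.
For [Mn(NCS)4]^2-: Ligand charges: each isothiocyanate is −1. With an overall charge of −2 the manganese centre must be in the +2 oxidation state. Manganese is a group-7 element; Mn(II) is therefore d⁵. A high-spin d⁵ ion has zero CFSE in either geometry, so four ligands adopt the sterically favoured tetrahedral geometry. → tetrahedral.

[Mn(NCS)4]^2-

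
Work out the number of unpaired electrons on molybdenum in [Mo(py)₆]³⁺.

Pyridine is neutral; balancing the +3 overall charge requires Mo(III).
Group 6 minus oxidation state 3 gives a d³ configuration.
In an octahedral field the d³ configuration is t₂g³e_g⁰ (only one arrangement possible), giving 3 unpaired electrons.

3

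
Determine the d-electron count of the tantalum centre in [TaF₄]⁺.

d0

Ligand charges: each fluoride is −1. With an overall charge of +1 the tantalum centre must be in the +5 oxidation state.
Tantalum is a group-5 element; Ta(V) is therefore d⁰.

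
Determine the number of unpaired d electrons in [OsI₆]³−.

1 unpaired electron

Summing ligand charges against the −3 overall charge gives an oxidation state of +3 for osmium.
Os sits in group 8, so the d-electron count is 8 − 3 = 5.
The spin state decides the count: a 5d ion has a large Δₒ and is invariably low-spin.
An octahedral low-spin d⁵ ion is t₂g⁵e_g⁰, giving 1 unpaired electron.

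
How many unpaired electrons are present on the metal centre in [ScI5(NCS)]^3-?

0

Ligand charges: each iodide is −1; each isothiocyanate is −1. With an overall charge of −3 the scandium centre must be in the +3 oxidation state.
Sc sits in group 3, so the d-electron count is 3 − 3 = 0.
In an octahedral field the d⁰ configuration is t₂g⁰e_g⁰, giving 0 unpaired electrons.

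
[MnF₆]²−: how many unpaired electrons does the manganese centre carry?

3 unpaired electrons

Each fluoride is −1; balancing the −2 overall charge requires Mn(IV).
Group 7 minus oxidation state 4 gives a d³ configuration.
In an octahedral field the d³ configuration is t₂g³e_g⁰ (only one arrangement possible), giving 3 unpaired electrons.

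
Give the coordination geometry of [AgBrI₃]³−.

Ligand charges: each bromide is −1; each iodide is −1. With an overall charge of −3 the silver centre must be in the +1 oxidation state.
Group 11 minus oxidation state 1 gives a d¹⁰ configuration.
With 4 monodentate ligands the coordination number is 4.
A d¹⁰ ion has no crystal-field stabilisation preference between square planar and tetrahedral, so four ligands adopt the sterically favoured tetrahedral geometry.

tetrahedral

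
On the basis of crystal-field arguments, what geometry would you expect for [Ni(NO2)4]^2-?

Each nitro (N-bound nitrite) is −1; balancing the −2 overall charge requires Ni(II).
Group 10 minus oxidation state 2 gives a d⁸ configuration.
With 4 monodentate ligands the coordination number is 4.
Nitro (N-bound nitrite) is a strong-field ligand (high in the spectrochemical series).
A 3d d⁸ ion with strong-field ligands gains enough CFSE to favour square planar over tetrahedral.

square planar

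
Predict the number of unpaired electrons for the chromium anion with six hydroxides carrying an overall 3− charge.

Ligand charges: each hydroxide is −1. With an overall charge of −3 the chromium centre must be in the +3 oxidation state.
Cr sits in group 6, so the d-electron count is 6 − 3 = 3.
In an octahedral field the d³ configuration is t₂g³e_g⁰ (only one arrangement possible), giving 3 unpaired electrons.

3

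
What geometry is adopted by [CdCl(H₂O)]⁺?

linear

Each chloride is −1; water is neutral; balancing the +1 overall charge requires Cd(II).
Cadmium is a group-12 element; Cd(II) is therefore d¹⁰.
Coordination number: 2.
A d¹⁰ ion with only two ligands adopts a linear arrangement (sp hybridisation; no CFSE preference).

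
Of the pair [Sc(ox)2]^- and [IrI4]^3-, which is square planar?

[IrI4]^3-

For [Sc(ox)2]^-: Ligand charges: each oxalate is −2. With an overall charge of −1 the scandium centre must be in the +3 oxidation state. Group 3 minus oxidation state 3 gives a d⁰ configuration. A d⁰ ion has no crystal-field stabilisation preference between square planar and tetrahedral, so four ligands adopt the sterically favoured tetrahedral geometry. → tetrahedral.
For [IrI4]^3-: Each iodide is −1; balancing the −3 overall charge requires Ir(I). Iridium is a group-9 element; Ir(I) is therefore d⁸. A 5d d⁸ ion has a large crystal-field splitting; square planar leaves the high-energy d_{x²−y²} orbital empty and maximises CFSE. → square planar.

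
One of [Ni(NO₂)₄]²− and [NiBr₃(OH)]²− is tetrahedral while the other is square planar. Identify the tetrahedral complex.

[NiBr₃(OH)]²−

For [Ni(NO₂)₄]²−: Summing ligand charges against the −2 overall charge gives an oxidation state of +2 for nickel. Ni sits in group 10, so the d-electron count is 10 − 2 = 8. Nitro (N-bound nitrite) is a strong-field ligand (high in the spectrochemical series). A 3d d⁸ ion with strong-field ligands gains enough CFSE to favour square planar over tetrahedral. → square planar.
For [NiBr₃(OH)]²−: Summing ligand charges against the −2 overall charge gives an oxidation state of +2 for nickel. Ni sits in group 10, so the d-electron count is 10 − 2 = 8. Bromide and hydroxide are weak-field ligands. With weak-field ligands the CFSE gain from square planar is small, so a 3d d⁸ ion takes the sterically preferred tetrahedral geometry. → tetrahedral.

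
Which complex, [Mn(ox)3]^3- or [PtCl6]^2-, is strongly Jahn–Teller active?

[Mn(ox)3]^3-: Each oxalate is −2; balancing the −3 overall charge requires Mn(III). Mn sits in group 7, so the d-electron count is 7 − 3 = 4. Oxalate is a weak-field ligand for a first-row metal, so the complex is high-spin. The t₂g³e_g¹ (high-spin) configuration has an unevenly filled e_g set; the Jahn–Teller theorem predicts a tetragonal distortion (typically axial elongation) to lift the degeneracy.
[PtCl6]^2-: Ligand charges: each chloride is −1. With an overall charge of −2 the platinum centre must be in the +4 oxidation state. Group 10 minus oxidation state 4 gives a d⁶ configuration. A 5d ion has a large Δₒ and is invariably low-spin. The d⁶ configuration leaves the e_g set evenly filled (or empty) — no strong Jahn–Teller driving force.

[Mn(ox)3]^3-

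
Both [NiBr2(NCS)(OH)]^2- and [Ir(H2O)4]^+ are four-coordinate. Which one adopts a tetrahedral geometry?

[NiBr2(NCS)(OH)]^2-

For [NiBr2(NCS)(OH)]^2-: Each bromide is −1; each isothiocyanate is −1; each hydroxide is −1; balancing the −2 overall charge requires Ni(II). Group 10 minus oxidation state 2 gives a d⁸ configuration. Bromide, hydroxide, and isothiocyanate are weak-field ligands. With weak-field ligands the CFSE gain from square planar is small, so a 3d d⁸ ion takes the sterically preferred tetrahedral geometry. → tetrahedral.
For [Ir(H2O)4]^+: Summing ligand charges against the +1 overall charge gives an oxidation state of +1 for iridium. Iridium is a group-9 element; Ir(I) is therefore d⁸. A 5d d⁸ ion has a large crystal-field splitting; square planar leaves the high-energy d_{x²−y²} orbital empty and maximises CFSE. → square planar.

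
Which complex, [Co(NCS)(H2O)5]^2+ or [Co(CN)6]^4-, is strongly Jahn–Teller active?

[Co(NCS)(H2O)5]^2+: Ligand charges: each isothiocyanate is −1; water is neutral. With an overall charge of +2 the cobalt centre must be in the +3 oxidation state. Group 9 minus oxidation state 3 gives a d⁶ configuration. Co(III) has an exceptionally large octahedral splitting and is low-spin with essentially every ligand except fluoride. The d⁶ configuration leaves the e_g set evenly filled (or empty) — no strong Jahn–Teller driving force.
[Co(CN)6]^4-: Ligand charges: each cyanide is −1. With an overall charge of −4 the cobalt centre must be in the +2 oxidation state. Co sits in group 9, so the d-electron count is 9 − 2 = 7. Cyanide is a strong-field ligand (high in the spectrochemical series) for a first-row metal, so the complex is low-spin. The t₂g⁶e_g¹ (low-spin) configuration has an unevenly filled e_g set; the Jahn–Teller theorem predicts a tetragonal distortion (typically axial elongation) to lift the degeneracy.

[Co(CN)6]^4-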